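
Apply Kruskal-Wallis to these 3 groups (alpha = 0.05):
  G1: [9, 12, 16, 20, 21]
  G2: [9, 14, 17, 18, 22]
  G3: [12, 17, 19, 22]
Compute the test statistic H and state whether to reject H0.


Step 1: Combine all N = 14 observations and assign midranks.
sorted (value, group, rank): (9,G1,1.5), (9,G2,1.5), (12,G1,3.5), (12,G3,3.5), (14,G2,5), (16,G1,6), (17,G2,7.5), (17,G3,7.5), (18,G2,9), (19,G3,10), (20,G1,11), (21,G1,12), (22,G2,13.5), (22,G3,13.5)
Step 2: Sum ranks within each group.
R_1 = 34 (n_1 = 5)
R_2 = 36.5 (n_2 = 5)
R_3 = 34.5 (n_3 = 4)
Step 3: H = 12/(N(N+1)) * sum(R_i^2/n_i) - 3(N+1)
     = 12/(14*15) * (34^2/5 + 36.5^2/5 + 34.5^2/4) - 3*15
     = 0.057143 * 795.212 - 45
     = 0.440714.
Step 4: Ties present; correction factor C = 1 - 24/(14^3 - 14) = 0.991209. Corrected H = 0.440714 / 0.991209 = 0.444623.
Step 5: Under H0, H ~ chi^2(2); p-value = 0.800666.
Step 6: alpha = 0.05. fail to reject H0.

H = 0.4446, df = 2, p = 0.800666, fail to reject H0.


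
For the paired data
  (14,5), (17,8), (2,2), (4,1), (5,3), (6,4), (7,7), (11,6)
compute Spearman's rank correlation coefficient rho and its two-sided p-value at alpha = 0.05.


Step 1: Rank x and y separately (midranks; no ties here).
rank(x): 14->7, 17->8, 2->1, 4->2, 5->3, 6->4, 7->5, 11->6
rank(y): 5->5, 8->8, 2->2, 1->1, 3->3, 4->4, 7->7, 6->6
Step 2: d_i = R_x(i) - R_y(i); compute d_i^2.
  (7-5)^2=4, (8-8)^2=0, (1-2)^2=1, (2-1)^2=1, (3-3)^2=0, (4-4)^2=0, (5-7)^2=4, (6-6)^2=0
sum(d^2) = 10.
Step 3: rho = 1 - 6*10 / (8*(8^2 - 1)) = 1 - 60/504 = 0.880952.
Step 4: Under H0, t = rho * sqrt((n-2)/(1-rho^2)) = 4.5601 ~ t(6).
Step 5: Two-sided p-value from the t-distribution with 6 df = 0.003850.
Step 6: alpha = 0.05. reject H0.

rho = 0.8810, p = 0.003850, reject H0 at alpha = 0.05.


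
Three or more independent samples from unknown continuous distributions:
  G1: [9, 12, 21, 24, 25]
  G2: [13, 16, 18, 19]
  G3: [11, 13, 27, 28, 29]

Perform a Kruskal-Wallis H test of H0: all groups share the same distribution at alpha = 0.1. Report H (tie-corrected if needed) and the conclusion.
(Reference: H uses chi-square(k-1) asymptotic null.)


Step 1: Combine all N = 14 observations and assign midranks.
sorted (value, group, rank): (9,G1,1), (11,G3,2), (12,G1,3), (13,G2,4.5), (13,G3,4.5), (16,G2,6), (18,G2,7), (19,G2,8), (21,G1,9), (24,G1,10), (25,G1,11), (27,G3,12), (28,G3,13), (29,G3,14)
Step 2: Sum ranks within each group.
R_1 = 34 (n_1 = 5)
R_2 = 25.5 (n_2 = 4)
R_3 = 45.5 (n_3 = 5)
Step 3: H = 12/(N(N+1)) * sum(R_i^2/n_i) - 3(N+1)
     = 12/(14*15) * (34^2/5 + 25.5^2/4 + 45.5^2/5) - 3*15
     = 0.057143 * 807.812 - 45
     = 1.160714.
Step 4: Ties present; correction factor C = 1 - 6/(14^3 - 14) = 0.997802. Corrected H = 1.160714 / 0.997802 = 1.163271.
Step 5: Under H0, H ~ chi^2(2); p-value = 0.558983.
Step 6: alpha = 0.1. fail to reject H0.

H = 1.1633, df = 2, p = 0.558983, fail to reject H0.


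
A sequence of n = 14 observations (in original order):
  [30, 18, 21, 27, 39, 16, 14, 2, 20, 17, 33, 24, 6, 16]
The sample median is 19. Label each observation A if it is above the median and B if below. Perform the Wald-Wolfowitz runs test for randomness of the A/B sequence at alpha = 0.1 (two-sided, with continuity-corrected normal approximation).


Step 1: Compute median = 19; label A = above, B = below.
Labels in order: ABAAABBBABAABB  (n_A = 7, n_B = 7)
Step 2: Count runs R = 8.
Step 3: Under H0 (random ordering), E[R] = 2*n_A*n_B/(n_A+n_B) + 1 = 2*7*7/14 + 1 = 8.0000.
        Var[R] = 2*n_A*n_B*(2*n_A*n_B - n_A - n_B) / ((n_A+n_B)^2 * (n_A+n_B-1)) = 8232/2548 = 3.2308.
        SD[R] = 1.7974.
Step 4: R = E[R], so z = 0 with no continuity correction.
Step 5: Two-sided p-value via normal approximation = 2*(1 - Phi(|z|)) = 1.000000.
Step 6: alpha = 0.1. fail to reject H0.

R = 8, z = 0.0000, p = 1.000000, fail to reject H0.


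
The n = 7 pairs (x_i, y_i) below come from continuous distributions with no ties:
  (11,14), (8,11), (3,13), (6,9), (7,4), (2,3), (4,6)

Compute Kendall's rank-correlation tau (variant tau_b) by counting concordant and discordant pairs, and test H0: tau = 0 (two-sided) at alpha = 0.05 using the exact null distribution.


Step 1: Enumerate the 21 unordered pairs (i,j) with i<j and classify each by sign(x_j-x_i) * sign(y_j-y_i).
  (1,2):dx=-3,dy=-3->C; (1,3):dx=-8,dy=-1->C; (1,4):dx=-5,dy=-5->C; (1,5):dx=-4,dy=-10->C
  (1,6):dx=-9,dy=-11->C; (1,7):dx=-7,dy=-8->C; (2,3):dx=-5,dy=+2->D; (2,4):dx=-2,dy=-2->C
  (2,5):dx=-1,dy=-7->C; (2,6):dx=-6,dy=-8->C; (2,7):dx=-4,dy=-5->C; (3,4):dx=+3,dy=-4->D
  (3,5):dx=+4,dy=-9->D; (3,6):dx=-1,dy=-10->C; (3,7):dx=+1,dy=-7->D; (4,5):dx=+1,dy=-5->D
  (4,6):dx=-4,dy=-6->C; (4,7):dx=-2,dy=-3->C; (5,6):dx=-5,dy=-1->C; (5,7):dx=-3,dy=+2->D
  (6,7):dx=+2,dy=+3->C
Step 2: C = 15, D = 6, total pairs = 21.
Step 3: tau = (C - D)/(n(n-1)/2) = (15 - 6)/21 = 0.428571.
Step 4: Exact two-sided p-value (enumerate n! = 5040 permutations of y under H0): p = 0.238889.
Step 5: alpha = 0.05. fail to reject H0.

tau_b = 0.4286 (C=15, D=6), p = 0.238889, fail to reject H0.


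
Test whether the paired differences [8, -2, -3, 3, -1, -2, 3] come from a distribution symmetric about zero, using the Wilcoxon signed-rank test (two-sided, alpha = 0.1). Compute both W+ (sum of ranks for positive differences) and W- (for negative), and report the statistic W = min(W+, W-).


Step 1: Drop any zero differences (none here) and take |d_i|.
|d| = [8, 2, 3, 3, 1, 2, 3]
Step 2: Midrank |d_i| (ties get averaged ranks).
ranks: |8|->7, |2|->2.5, |3|->5, |3|->5, |1|->1, |2|->2.5, |3|->5
Step 3: Attach original signs; sum ranks with positive sign and with negative sign.
W+ = 7 + 5 + 5 = 17
W- = 2.5 + 5 + 1 + 2.5 = 11
(Check: W+ + W- = 28 should equal n(n+1)/2 = 28.)
Step 4: Test statistic W = min(W+, W-) = 11.
Step 5: Ties in |d|, so use the tie-corrected normal approximation.
        E[W] = n(n+1)/4 = 7*8/4 = 14.
        Tie groups: |d|=2 (t=2), |d|=3 (t=3); sum(t^3 - t) = 30.
        Var[W] = n(n+1)(2n+1)/24 - sum(t^3-t)/48 = 840/24 - 30/48 = 34.375.
        z = (W - E[W]) / sqrt(Var[W]) = (11 - 14) / 5.8630 = -0.5117.
        Two-sided p = 2*Phi(z) = 0.608874.
Step 6: alpha = 0.1. fail to reject H0.

W+ = 17, W- = 11, W = min = 11, p = 0.608874, fail to reject H0.


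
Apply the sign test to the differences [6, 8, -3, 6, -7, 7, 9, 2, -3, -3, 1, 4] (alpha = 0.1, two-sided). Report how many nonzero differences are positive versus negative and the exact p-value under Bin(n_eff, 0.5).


Step 1: Discard zero differences. Original n = 12; n_eff = number of nonzero differences = 12.
Nonzero differences (with sign): +6, +8, -3, +6, -7, +7, +9, +2, -3, -3, +1, +4
Step 2: Count signs: positive = 8, negative = 4.
Step 3: Under H0: P(positive) = 0.5, so the number of positives S ~ Bin(12, 0.5).
Step 4: Two-sided exact p-value = sum of Bin(12,0.5) probabilities at or below the observed probability = 0.387695.
Step 5: alpha = 0.1. fail to reject H0.

n_eff = 12, pos = 8, neg = 4, p = 0.387695, fail to reject H0.


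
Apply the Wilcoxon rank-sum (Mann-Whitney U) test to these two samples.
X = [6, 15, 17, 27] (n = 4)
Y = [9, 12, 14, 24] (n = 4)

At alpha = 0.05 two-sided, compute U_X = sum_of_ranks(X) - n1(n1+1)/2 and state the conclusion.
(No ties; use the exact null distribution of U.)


Step 1: Combine and sort all 8 observations; assign midranks.
sorted (value, group): (6,X), (9,Y), (12,Y), (14,Y), (15,X), (17,X), (24,Y), (27,X)
ranks: 6->1, 9->2, 12->3, 14->4, 15->5, 17->6, 24->7, 27->8
Step 2: Rank sum for X: R1 = 1 + 5 + 6 + 8 = 20.
Step 3: U_X = R1 - n1(n1+1)/2 = 20 - 4*5/2 = 20 - 10 = 10.
       U_Y = n1*n2 - U_X = 16 - 10 = 6.
Step 4: No ties, so the exact null distribution of U (based on enumerating the C(8,4) = 70 equally likely rank assignments) gives the two-sided p-value.
Step 5: p-value = 0.685714; compare to alpha = 0.05. fail to reject H0.

U_X = 10, p = 0.685714, fail to reject H0 at alpha = 0.05.


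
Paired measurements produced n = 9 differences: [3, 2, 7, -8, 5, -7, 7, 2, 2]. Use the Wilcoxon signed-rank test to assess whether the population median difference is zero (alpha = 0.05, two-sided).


Step 1: Drop any zero differences (none here) and take |d_i|.
|d| = [3, 2, 7, 8, 5, 7, 7, 2, 2]
Step 2: Midrank |d_i| (ties get averaged ranks).
ranks: |3|->4, |2|->2, |7|->7, |8|->9, |5|->5, |7|->7, |7|->7, |2|->2, |2|->2
Step 3: Attach original signs; sum ranks with positive sign and with negative sign.
W+ = 4 + 2 + 7 + 5 + 7 + 2 + 2 = 29
W- = 9 + 7 = 16
(Check: W+ + W- = 45 should equal n(n+1)/2 = 45.)
Step 4: Test statistic W = min(W+, W-) = 16.
Step 5: Ties in |d|, so use the tie-corrected normal approximation.
        E[W] = n(n+1)/4 = 9*10/4 = 22.5.
        Tie groups: |d|=2 (t=3), |d|=7 (t=3); sum(t^3 - t) = 48.
        Var[W] = n(n+1)(2n+1)/24 - sum(t^3-t)/48 = 1710/24 - 48/48 = 70.25.
        z = (W - E[W]) / sqrt(Var[W]) = (16 - 22.5) / 8.3815 = -0.7755.
        Two-sided p = 2*Phi(z) = 0.438035.
Step 6: alpha = 0.05. fail to reject H0.

W+ = 29, W- = 16, W = min = 16, p = 0.438035, fail to reject H0.


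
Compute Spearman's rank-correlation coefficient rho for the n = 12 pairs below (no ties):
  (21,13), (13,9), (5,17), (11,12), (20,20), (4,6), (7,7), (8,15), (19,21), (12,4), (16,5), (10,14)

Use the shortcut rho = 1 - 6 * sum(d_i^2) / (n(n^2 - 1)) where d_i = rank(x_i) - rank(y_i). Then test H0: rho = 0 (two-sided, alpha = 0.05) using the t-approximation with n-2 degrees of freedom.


Step 1: Rank x and y separately (midranks; no ties here).
rank(x): 21->12, 13->8, 5->2, 11->6, 20->11, 4->1, 7->3, 8->4, 19->10, 12->7, 16->9, 10->5
rank(y): 13->7, 9->5, 17->10, 12->6, 20->11, 6->3, 7->4, 15->9, 21->12, 4->1, 5->2, 14->8
Step 2: d_i = R_x(i) - R_y(i); compute d_i^2.
  (12-7)^2=25, (8-5)^2=9, (2-10)^2=64, (6-6)^2=0, (11-11)^2=0, (1-3)^2=4, (3-4)^2=1, (4-9)^2=25, (10-12)^2=4, (7-1)^2=36, (9-2)^2=49, (5-8)^2=9
sum(d^2) = 226.
Step 3: rho = 1 - 6*226 / (12*(12^2 - 1)) = 1 - 1356/1716 = 0.209790.
Step 4: Under H0, t = rho * sqrt((n-2)/(1-rho^2)) = 0.6785 ~ t(10).
Step 5: Two-sided p-value from the t-distribution with 10 df = 0.512841.
Step 6: alpha = 0.05. fail to reject H0.

rho = 0.2098, p = 0.512841, fail to reject H0 at alpha = 0.05.


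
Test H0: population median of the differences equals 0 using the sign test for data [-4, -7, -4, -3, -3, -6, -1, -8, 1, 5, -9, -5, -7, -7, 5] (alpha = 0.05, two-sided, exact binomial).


Step 1: Discard zero differences. Original n = 15; n_eff = number of nonzero differences = 15.
Nonzero differences (with sign): -4, -7, -4, -3, -3, -6, -1, -8, +1, +5, -9, -5, -7, -7, +5
Step 2: Count signs: positive = 3, negative = 12.
Step 3: Under H0: P(positive) = 0.5, so the number of positives S ~ Bin(15, 0.5).
Step 4: Two-sided exact p-value = sum of Bin(15,0.5) probabilities at or below the observed probability = 0.035156.
Step 5: alpha = 0.05. reject H0.

n_eff = 15, pos = 3, neg = 12, p = 0.035156, reject H0.


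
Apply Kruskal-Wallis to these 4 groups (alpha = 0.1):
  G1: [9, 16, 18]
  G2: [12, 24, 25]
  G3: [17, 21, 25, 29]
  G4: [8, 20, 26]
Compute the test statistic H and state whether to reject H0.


Step 1: Combine all N = 13 observations and assign midranks.
sorted (value, group, rank): (8,G4,1), (9,G1,2), (12,G2,3), (16,G1,4), (17,G3,5), (18,G1,6), (20,G4,7), (21,G3,8), (24,G2,9), (25,G2,10.5), (25,G3,10.5), (26,G4,12), (29,G3,13)
Step 2: Sum ranks within each group.
R_1 = 12 (n_1 = 3)
R_2 = 22.5 (n_2 = 3)
R_3 = 36.5 (n_3 = 4)
R_4 = 20 (n_4 = 3)
Step 3: H = 12/(N(N+1)) * sum(R_i^2/n_i) - 3(N+1)
     = 12/(13*14) * (12^2/3 + 22.5^2/3 + 36.5^2/4 + 20^2/3) - 3*14
     = 0.065934 * 683.146 - 42
     = 3.042582.
Step 4: Ties present; correction factor C = 1 - 6/(13^3 - 13) = 0.997253. Corrected H = 3.042582 / 0.997253 = 3.050964.
Step 5: Under H0, H ~ chi^2(3); p-value = 0.383834.
Step 6: alpha = 0.1. fail to reject H0.

H = 3.0510, df = 3, p = 0.383834, fail to reject H0.


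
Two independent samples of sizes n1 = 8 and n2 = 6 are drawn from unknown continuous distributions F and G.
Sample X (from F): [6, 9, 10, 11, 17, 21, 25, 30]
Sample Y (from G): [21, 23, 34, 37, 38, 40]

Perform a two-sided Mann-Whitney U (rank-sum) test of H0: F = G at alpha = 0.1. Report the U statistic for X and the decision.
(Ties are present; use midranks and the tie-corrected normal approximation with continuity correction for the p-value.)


Step 1: Combine and sort all 14 observations; assign midranks.
sorted (value, group): (6,X), (9,X), (10,X), (11,X), (17,X), (21,X), (21,Y), (23,Y), (25,X), (30,X), (34,Y), (37,Y), (38,Y), (40,Y)
ranks: 6->1, 9->2, 10->3, 11->4, 17->5, 21->6.5, 21->6.5, 23->8, 25->9, 30->10, 34->11, 37->12, 38->13, 40->14
Step 2: Rank sum for X: R1 = 1 + 2 + 3 + 4 + 5 + 6.5 + 9 + 10 = 40.5.
Step 3: U_X = R1 - n1(n1+1)/2 = 40.5 - 8*9/2 = 40.5 - 36 = 4.5.
       U_Y = n1*n2 - U_X = 48 - 4.5 = 43.5.
Step 4: Ties are present, so use the tie-corrected normal approximation (with continuity correction) for the p-value.
Step 5: p-value = 0.014065; compare to alpha = 0.1. reject H0.

U_X = 4.5, p = 0.014065, reject H0 at alpha = 0.1.


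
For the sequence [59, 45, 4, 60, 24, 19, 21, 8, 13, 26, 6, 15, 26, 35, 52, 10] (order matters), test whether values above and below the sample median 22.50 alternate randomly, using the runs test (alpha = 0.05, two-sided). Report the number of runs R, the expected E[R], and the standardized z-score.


Step 1: Compute median = 22.50; label A = above, B = below.
Labels in order: AABAABBBBABBAAAB  (n_A = 8, n_B = 8)
Step 2: Count runs R = 8.
Step 3: Under H0 (random ordering), E[R] = 2*n_A*n_B/(n_A+n_B) + 1 = 2*8*8/16 + 1 = 9.0000.
        Var[R] = 2*n_A*n_B*(2*n_A*n_B - n_A - n_B) / ((n_A+n_B)^2 * (n_A+n_B-1)) = 14336/3840 = 3.7333.
        SD[R] = 1.9322.
Step 4: Continuity-corrected z = (R + 0.5 - E[R]) / SD[R] = (8 + 0.5 - 9.0000) / 1.9322 = -0.2588.
Step 5: Two-sided p-value via normal approximation = 2*(1 - Phi(|z|)) = 0.795809.
Step 6: alpha = 0.05. fail to reject H0.

R = 8, z = -0.2588, p = 0.795809, fail to reject H0.


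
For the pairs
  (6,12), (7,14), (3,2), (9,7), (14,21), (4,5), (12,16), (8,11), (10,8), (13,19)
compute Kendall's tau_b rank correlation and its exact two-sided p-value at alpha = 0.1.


Step 1: Enumerate the 45 unordered pairs (i,j) with i<j and classify each by sign(x_j-x_i) * sign(y_j-y_i).
  (1,2):dx=+1,dy=+2->C; (1,3):dx=-3,dy=-10->C; (1,4):dx=+3,dy=-5->D; (1,5):dx=+8,dy=+9->C
  (1,6):dx=-2,dy=-7->C; (1,7):dx=+6,dy=+4->C; (1,8):dx=+2,dy=-1->D; (1,9):dx=+4,dy=-4->D
  (1,10):dx=+7,dy=+7->C; (2,3):dx=-4,dy=-12->C; (2,4):dx=+2,dy=-7->D; (2,5):dx=+7,dy=+7->C
  (2,6):dx=-3,dy=-9->C; (2,7):dx=+5,dy=+2->C; (2,8):dx=+1,dy=-3->D; (2,9):dx=+3,dy=-6->D
  (2,10):dx=+6,dy=+5->C; (3,4):dx=+6,dy=+5->C; (3,5):dx=+11,dy=+19->C; (3,6):dx=+1,dy=+3->C
  (3,7):dx=+9,dy=+14->C; (3,8):dx=+5,dy=+9->C; (3,9):dx=+7,dy=+6->C; (3,10):dx=+10,dy=+17->C
  (4,5):dx=+5,dy=+14->C; (4,6):dx=-5,dy=-2->C; (4,7):dx=+3,dy=+9->C; (4,8):dx=-1,dy=+4->D
  (4,9):dx=+1,dy=+1->C; (4,10):dx=+4,dy=+12->C; (5,6):dx=-10,dy=-16->C; (5,7):dx=-2,dy=-5->C
  (5,8):dx=-6,dy=-10->C; (5,9):dx=-4,dy=-13->C; (5,10):dx=-1,dy=-2->C; (6,7):dx=+8,dy=+11->C
  (6,8):dx=+4,dy=+6->C; (6,9):dx=+6,dy=+3->C; (6,10):dx=+9,dy=+14->C; (7,8):dx=-4,dy=-5->C
  (7,9):dx=-2,dy=-8->C; (7,10):dx=+1,dy=+3->C; (8,9):dx=+2,dy=-3->D; (8,10):dx=+5,dy=+8->C
  (9,10):dx=+3,dy=+11->C
Step 2: C = 37, D = 8, total pairs = 45.
Step 3: tau = (C - D)/(n(n-1)/2) = (37 - 8)/45 = 0.644444.
Step 4: Exact two-sided p-value (enumerate n! = 3628800 permutations of y under H0): p = 0.009148.
Step 5: alpha = 0.1. reject H0.

tau_b = 0.6444 (C=37, D=8), p = 0.009148, reject H0.


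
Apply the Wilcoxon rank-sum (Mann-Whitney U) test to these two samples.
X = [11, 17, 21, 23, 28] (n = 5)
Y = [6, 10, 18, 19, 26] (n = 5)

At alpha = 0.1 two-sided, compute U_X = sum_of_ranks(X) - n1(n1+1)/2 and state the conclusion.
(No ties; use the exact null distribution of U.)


Step 1: Combine and sort all 10 observations; assign midranks.
sorted (value, group): (6,Y), (10,Y), (11,X), (17,X), (18,Y), (19,Y), (21,X), (23,X), (26,Y), (28,X)
ranks: 6->1, 10->2, 11->3, 17->4, 18->5, 19->6, 21->7, 23->8, 26->9, 28->10
Step 2: Rank sum for X: R1 = 3 + 4 + 7 + 8 + 10 = 32.
Step 3: U_X = R1 - n1(n1+1)/2 = 32 - 5*6/2 = 32 - 15 = 17.
       U_Y = n1*n2 - U_X = 25 - 17 = 8.
Step 4: No ties, so the exact null distribution of U (based on enumerating the C(10,5) = 252 equally likely rank assignments) gives the two-sided p-value.
Step 5: p-value = 0.420635; compare to alpha = 0.1. fail to reject H0.

U_X = 17, p = 0.420635, fail to reject H0 at alpha = 0.1.


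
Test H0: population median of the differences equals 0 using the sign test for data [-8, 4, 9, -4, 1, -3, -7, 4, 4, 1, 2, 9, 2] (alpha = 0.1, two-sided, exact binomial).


Step 1: Discard zero differences. Original n = 13; n_eff = number of nonzero differences = 13.
Nonzero differences (with sign): -8, +4, +9, -4, +1, -3, -7, +4, +4, +1, +2, +9, +2
Step 2: Count signs: positive = 9, negative = 4.
Step 3: Under H0: P(positive) = 0.5, so the number of positives S ~ Bin(13, 0.5).
Step 4: Two-sided exact p-value = sum of Bin(13,0.5) probabilities at or below the observed probability = 0.266846.
Step 5: alpha = 0.1. fail to reject H0.

n_eff = 13, pos = 9, neg = 4, p = 0.266846, fail to reject H0.


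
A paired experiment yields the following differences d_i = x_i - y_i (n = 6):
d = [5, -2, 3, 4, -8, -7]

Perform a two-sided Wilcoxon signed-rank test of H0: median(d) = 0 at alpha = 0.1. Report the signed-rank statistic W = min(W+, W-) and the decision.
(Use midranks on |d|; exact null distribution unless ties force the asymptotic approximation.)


Step 1: Drop any zero differences (none here) and take |d_i|.
|d| = [5, 2, 3, 4, 8, 7]
Step 2: Midrank |d_i| (ties get averaged ranks).
ranks: |5|->4, |2|->1, |3|->2, |4|->3, |8|->6, |7|->5
Step 3: Attach original signs; sum ranks with positive sign and with negative sign.
W+ = 4 + 2 + 3 = 9
W- = 1 + 6 + 5 = 12
(Check: W+ + W- = 21 should equal n(n+1)/2 = 21.)
Step 4: Test statistic W = min(W+, W-) = 9.
Step 5: No ties, so the exact null distribution over the 2^6 = 64 sign assignments gives the two-sided p-value = 0.843750.
Step 6: alpha = 0.1. fail to reject H0.

W+ = 9, W- = 12, W = min = 9, p = 0.843750, fail to reject H0.


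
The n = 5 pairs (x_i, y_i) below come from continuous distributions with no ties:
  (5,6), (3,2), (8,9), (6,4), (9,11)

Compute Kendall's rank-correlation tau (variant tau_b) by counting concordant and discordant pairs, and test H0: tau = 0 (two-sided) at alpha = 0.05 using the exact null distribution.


Step 1: Enumerate the 10 unordered pairs (i,j) with i<j and classify each by sign(x_j-x_i) * sign(y_j-y_i).
  (1,2):dx=-2,dy=-4->C; (1,3):dx=+3,dy=+3->C; (1,4):dx=+1,dy=-2->D; (1,5):dx=+4,dy=+5->C
  (2,3):dx=+5,dy=+7->C; (2,4):dx=+3,dy=+2->C; (2,5):dx=+6,dy=+9->C; (3,4):dx=-2,dy=-5->C
  (3,5):dx=+1,dy=+2->C; (4,5):dx=+3,dy=+7->C
Step 2: C = 9, D = 1, total pairs = 10.
Step 3: tau = (C - D)/(n(n-1)/2) = (9 - 1)/10 = 0.800000.
Step 4: Exact two-sided p-value (enumerate n! = 120 permutations of y under H0): p = 0.083333.
Step 5: alpha = 0.05. fail to reject H0.

tau_b = 0.8000 (C=9, D=1), p = 0.083333, fail to reject H0.


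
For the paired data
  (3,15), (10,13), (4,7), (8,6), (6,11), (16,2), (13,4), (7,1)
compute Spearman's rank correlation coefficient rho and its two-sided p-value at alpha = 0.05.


Step 1: Rank x and y separately (midranks; no ties here).
rank(x): 3->1, 10->6, 4->2, 8->5, 6->3, 16->8, 13->7, 7->4
rank(y): 15->8, 13->7, 7->5, 6->4, 11->6, 2->2, 4->3, 1->1
Step 2: d_i = R_x(i) - R_y(i); compute d_i^2.
  (1-8)^2=49, (6-7)^2=1, (2-5)^2=9, (5-4)^2=1, (3-6)^2=9, (8-2)^2=36, (7-3)^2=16, (4-1)^2=9
sum(d^2) = 130.
Step 3: rho = 1 - 6*130 / (8*(8^2 - 1)) = 1 - 780/504 = -0.547619.
Step 4: Under H0, t = rho * sqrt((n-2)/(1-rho^2)) = -1.6031 ~ t(6).
Step 5: Two-sided p-value from the t-distribution with 6 df = 0.160026.
Step 6: alpha = 0.05. fail to reject H0.

rho = -0.5476, p = 0.160026, fail to reject H0 at alpha = 0.05.


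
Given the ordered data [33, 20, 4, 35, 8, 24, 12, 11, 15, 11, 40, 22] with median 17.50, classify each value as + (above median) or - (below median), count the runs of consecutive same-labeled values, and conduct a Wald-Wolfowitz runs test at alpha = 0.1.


Step 1: Compute median = 17.50; label A = above, B = below.
Labels in order: AABABABBBBAA  (n_A = 6, n_B = 6)
Step 2: Count runs R = 7.
Step 3: Under H0 (random ordering), E[R] = 2*n_A*n_B/(n_A+n_B) + 1 = 2*6*6/12 + 1 = 7.0000.
        Var[R] = 2*n_A*n_B*(2*n_A*n_B - n_A - n_B) / ((n_A+n_B)^2 * (n_A+n_B-1)) = 4320/1584 = 2.7273.
        SD[R] = 1.6514.
Step 4: R = E[R], so z = 0 with no continuity correction.
Step 5: Two-sided p-value via normal approximation = 2*(1 - Phi(|z|)) = 1.000000.
Step 6: alpha = 0.1. fail to reject H0.

R = 7, z = 0.0000, p = 1.000000, fail to reject H0.


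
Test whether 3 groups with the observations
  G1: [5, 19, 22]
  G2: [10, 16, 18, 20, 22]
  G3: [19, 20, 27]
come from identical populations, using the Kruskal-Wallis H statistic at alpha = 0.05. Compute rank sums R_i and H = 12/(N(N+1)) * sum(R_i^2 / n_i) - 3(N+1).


Step 1: Combine all N = 11 observations and assign midranks.
sorted (value, group, rank): (5,G1,1), (10,G2,2), (16,G2,3), (18,G2,4), (19,G1,5.5), (19,G3,5.5), (20,G2,7.5), (20,G3,7.5), (22,G1,9.5), (22,G2,9.5), (27,G3,11)
Step 2: Sum ranks within each group.
R_1 = 16 (n_1 = 3)
R_2 = 26 (n_2 = 5)
R_3 = 24 (n_3 = 3)
Step 3: H = 12/(N(N+1)) * sum(R_i^2/n_i) - 3(N+1)
     = 12/(11*12) * (16^2/3 + 26^2/5 + 24^2/3) - 3*12
     = 0.090909 * 412.533 - 36
     = 1.503030.
Step 4: Ties present; correction factor C = 1 - 18/(11^3 - 11) = 0.986364. Corrected H = 1.503030 / 0.986364 = 1.523810.
Step 5: Under H0, H ~ chi^2(2); p-value = 0.466776.
Step 6: alpha = 0.05. fail to reject H0.

H = 1.5238, df = 2, p = 0.466776, fail to reject H0.


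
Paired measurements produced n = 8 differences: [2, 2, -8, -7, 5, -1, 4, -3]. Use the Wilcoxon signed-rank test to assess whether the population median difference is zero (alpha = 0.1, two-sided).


Step 1: Drop any zero differences (none here) and take |d_i|.
|d| = [2, 2, 8, 7, 5, 1, 4, 3]
Step 2: Midrank |d_i| (ties get averaged ranks).
ranks: |2|->2.5, |2|->2.5, |8|->8, |7|->7, |5|->6, |1|->1, |4|->5, |3|->4
Step 3: Attach original signs; sum ranks with positive sign and with negative sign.
W+ = 2.5 + 2.5 + 6 + 5 = 16
W- = 8 + 7 + 1 + 4 = 20
(Check: W+ + W- = 36 should equal n(n+1)/2 = 36.)
Step 4: Test statistic W = min(W+, W-) = 16.
Step 5: Ties in |d|, so use the tie-corrected normal approximation.
        E[W] = n(n+1)/4 = 8*9/4 = 18.
        Tie groups: |d|=2 (t=2); sum(t^3 - t) = 6.
        Var[W] = n(n+1)(2n+1)/24 - sum(t^3-t)/48 = 1224/24 - 6/48 = 50.875.
        z = (W - E[W]) / sqrt(Var[W]) = (16 - 18) / 7.1327 = -0.2804.
        Two-sided p = 2*Phi(z) = 0.779171.
Step 6: alpha = 0.1. fail to reject H0.

W+ = 16, W- = 20, W = min = 16, p = 0.779171, fail to reject H0.


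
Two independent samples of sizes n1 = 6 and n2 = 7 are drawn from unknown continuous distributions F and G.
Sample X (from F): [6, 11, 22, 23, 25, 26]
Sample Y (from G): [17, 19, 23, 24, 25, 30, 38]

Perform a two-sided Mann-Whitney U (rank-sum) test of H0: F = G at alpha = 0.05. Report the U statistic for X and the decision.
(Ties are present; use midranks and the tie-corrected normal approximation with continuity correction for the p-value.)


Step 1: Combine and sort all 13 observations; assign midranks.
sorted (value, group): (6,X), (11,X), (17,Y), (19,Y), (22,X), (23,X), (23,Y), (24,Y), (25,X), (25,Y), (26,X), (30,Y), (38,Y)
ranks: 6->1, 11->2, 17->3, 19->4, 22->5, 23->6.5, 23->6.5, 24->8, 25->9.5, 25->9.5, 26->11, 30->12, 38->13
Step 2: Rank sum for X: R1 = 1 + 2 + 5 + 6.5 + 9.5 + 11 = 35.
Step 3: U_X = R1 - n1(n1+1)/2 = 35 - 6*7/2 = 35 - 21 = 14.
       U_Y = n1*n2 - U_X = 42 - 14 = 28.
Step 4: Ties are present, so use the tie-corrected normal approximation (with continuity correction) for the p-value.
Step 5: p-value = 0.351785; compare to alpha = 0.05. fail to reject H0.

U_X = 14, p = 0.351785, fail to reject H0 at alpha = 0.05.


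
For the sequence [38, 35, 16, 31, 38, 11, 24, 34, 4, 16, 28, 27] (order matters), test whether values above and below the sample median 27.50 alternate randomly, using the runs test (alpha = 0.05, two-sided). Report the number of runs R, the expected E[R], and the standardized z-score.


Step 1: Compute median = 27.50; label A = above, B = below.
Labels in order: AABAABBABBAB  (n_A = 6, n_B = 6)
Step 2: Count runs R = 8.
Step 3: Under H0 (random ordering), E[R] = 2*n_A*n_B/(n_A+n_B) + 1 = 2*6*6/12 + 1 = 7.0000.
        Var[R] = 2*n_A*n_B*(2*n_A*n_B - n_A - n_B) / ((n_A+n_B)^2 * (n_A+n_B-1)) = 4320/1584 = 2.7273.
        SD[R] = 1.6514.
Step 4: Continuity-corrected z = (R - 0.5 - E[R]) / SD[R] = (8 - 0.5 - 7.0000) / 1.6514 = 0.3028.
Step 5: Two-sided p-value via normal approximation = 2*(1 - Phi(|z|)) = 0.762069.
Step 6: alpha = 0.05. fail to reject H0.

R = 8, z = 0.3028, p = 0.762069, fail to reject H0.


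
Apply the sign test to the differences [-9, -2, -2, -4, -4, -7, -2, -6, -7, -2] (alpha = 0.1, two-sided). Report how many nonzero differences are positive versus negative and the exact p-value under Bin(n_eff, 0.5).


Step 1: Discard zero differences. Original n = 10; n_eff = number of nonzero differences = 10.
Nonzero differences (with sign): -9, -2, -2, -4, -4, -7, -2, -6, -7, -2
Step 2: Count signs: positive = 0, negative = 10.
Step 3: Under H0: P(positive) = 0.5, so the number of positives S ~ Bin(10, 0.5).
Step 4: Two-sided exact p-value = sum of Bin(10,0.5) probabilities at or below the observed probability = 0.001953.
Step 5: alpha = 0.1. reject H0.

n_eff = 10, pos = 0, neg = 10, p = 0.001953, reject H0.


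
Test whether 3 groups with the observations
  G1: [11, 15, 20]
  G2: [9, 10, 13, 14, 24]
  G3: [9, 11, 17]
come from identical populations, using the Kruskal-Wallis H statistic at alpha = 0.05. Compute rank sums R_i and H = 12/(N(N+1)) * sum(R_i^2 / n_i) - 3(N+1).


Step 1: Combine all N = 11 observations and assign midranks.
sorted (value, group, rank): (9,G2,1.5), (9,G3,1.5), (10,G2,3), (11,G1,4.5), (11,G3,4.5), (13,G2,6), (14,G2,7), (15,G1,8), (17,G3,9), (20,G1,10), (24,G2,11)
Step 2: Sum ranks within each group.
R_1 = 22.5 (n_1 = 3)
R_2 = 28.5 (n_2 = 5)
R_3 = 15 (n_3 = 3)
Step 3: H = 12/(N(N+1)) * sum(R_i^2/n_i) - 3(N+1)
     = 12/(11*12) * (22.5^2/3 + 28.5^2/5 + 15^2/3) - 3*12
     = 0.090909 * 406.2 - 36
     = 0.927273.
Step 4: Ties present; correction factor C = 1 - 12/(11^3 - 11) = 0.990909. Corrected H = 0.927273 / 0.990909 = 0.935780.
Step 5: Under H0, H ~ chi^2(2); p-value = 0.626322.
Step 6: alpha = 0.05. fail to reject H0.

H = 0.9358, df = 2, p = 0.626322, fail to reject H0.


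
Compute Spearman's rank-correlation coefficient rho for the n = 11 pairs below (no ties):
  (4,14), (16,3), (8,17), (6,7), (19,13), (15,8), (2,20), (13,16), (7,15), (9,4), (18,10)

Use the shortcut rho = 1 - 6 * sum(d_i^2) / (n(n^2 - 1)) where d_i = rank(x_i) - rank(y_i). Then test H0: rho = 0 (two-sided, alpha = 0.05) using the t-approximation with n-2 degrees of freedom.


Step 1: Rank x and y separately (midranks; no ties here).
rank(x): 4->2, 16->9, 8->5, 6->3, 19->11, 15->8, 2->1, 13->7, 7->4, 9->6, 18->10
rank(y): 14->7, 3->1, 17->10, 7->3, 13->6, 8->4, 20->11, 16->9, 15->8, 4->2, 10->5
Step 2: d_i = R_x(i) - R_y(i); compute d_i^2.
  (2-7)^2=25, (9-1)^2=64, (5-10)^2=25, (3-3)^2=0, (11-6)^2=25, (8-4)^2=16, (1-11)^2=100, (7-9)^2=4, (4-8)^2=16, (6-2)^2=16, (10-5)^2=25
sum(d^2) = 316.
Step 3: rho = 1 - 6*316 / (11*(11^2 - 1)) = 1 - 1896/1320 = -0.436364.
Step 4: Under H0, t = rho * sqrt((n-2)/(1-rho^2)) = -1.4549 ~ t(9).
Step 5: Two-sided p-value from the t-distribution with 9 df = 0.179665.
Step 6: alpha = 0.05. fail to reject H0.

rho = -0.4364, p = 0.179665, fail to reject H0 at alpha = 0.05.


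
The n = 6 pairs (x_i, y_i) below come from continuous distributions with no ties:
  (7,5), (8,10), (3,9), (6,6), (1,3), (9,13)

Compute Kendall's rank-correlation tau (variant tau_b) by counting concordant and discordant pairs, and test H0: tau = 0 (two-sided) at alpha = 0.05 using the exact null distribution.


Step 1: Enumerate the 15 unordered pairs (i,j) with i<j and classify each by sign(x_j-x_i) * sign(y_j-y_i).
  (1,2):dx=+1,dy=+5->C; (1,3):dx=-4,dy=+4->D; (1,4):dx=-1,dy=+1->D; (1,5):dx=-6,dy=-2->C
  (1,6):dx=+2,dy=+8->C; (2,3):dx=-5,dy=-1->C; (2,4):dx=-2,dy=-4->C; (2,5):dx=-7,dy=-7->C
  (2,6):dx=+1,dy=+3->C; (3,4):dx=+3,dy=-3->D; (3,5):dx=-2,dy=-6->C; (3,6):dx=+6,dy=+4->C
  (4,5):dx=-5,dy=-3->C; (4,6):dx=+3,dy=+7->C; (5,6):dx=+8,dy=+10->C
Step 2: C = 12, D = 3, total pairs = 15.
Step 3: tau = (C - D)/(n(n-1)/2) = (12 - 3)/15 = 0.600000.
Step 4: Exact two-sided p-value (enumerate n! = 720 permutations of y under H0): p = 0.136111.
Step 5: alpha = 0.05. fail to reject H0.

tau_b = 0.6000 (C=12, D=3), p = 0.136111, fail to reject H0.


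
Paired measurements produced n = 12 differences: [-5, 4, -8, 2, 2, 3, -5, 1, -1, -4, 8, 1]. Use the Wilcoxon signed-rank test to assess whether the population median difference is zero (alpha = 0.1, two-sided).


Step 1: Drop any zero differences (none here) and take |d_i|.
|d| = [5, 4, 8, 2, 2, 3, 5, 1, 1, 4, 8, 1]
Step 2: Midrank |d_i| (ties get averaged ranks).
ranks: |5|->9.5, |4|->7.5, |8|->11.5, |2|->4.5, |2|->4.5, |3|->6, |5|->9.5, |1|->2, |1|->2, |4|->7.5, |8|->11.5, |1|->2
Step 3: Attach original signs; sum ranks with positive sign and with negative sign.
W+ = 7.5 + 4.5 + 4.5 + 6 + 2 + 11.5 + 2 = 38
W- = 9.5 + 11.5 + 9.5 + 2 + 7.5 = 40
(Check: W+ + W- = 78 should equal n(n+1)/2 = 78.)
Step 4: Test statistic W = min(W+, W-) = 38.
Step 5: Ties in |d|, so use the tie-corrected normal approximation.
        E[W] = n(n+1)/4 = 12*13/4 = 39.
        Tie groups: |d|=1 (t=3), |d|=2 (t=2), |d|=4 (t=2), |d|=5 (t=2), |d|=8 (t=2); sum(t^3 - t) = 48.
        Var[W] = n(n+1)(2n+1)/24 - sum(t^3-t)/48 = 3900/24 - 48/48 = 161.5.
        z = (W - E[W]) / sqrt(Var[W]) = (38 - 39) / 12.7083 = -0.0787.
        Two-sided p = 2*Phi(z) = 0.937280.
Step 6: alpha = 0.1. fail to reject H0.

W+ = 38, W- = 40, W = min = 38, p = 0.937280, fail to reject H0.


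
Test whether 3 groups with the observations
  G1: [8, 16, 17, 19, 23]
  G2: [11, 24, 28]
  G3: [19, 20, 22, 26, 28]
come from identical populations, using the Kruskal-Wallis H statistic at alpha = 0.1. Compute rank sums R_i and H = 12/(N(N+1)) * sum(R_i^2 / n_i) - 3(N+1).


Step 1: Combine all N = 13 observations and assign midranks.
sorted (value, group, rank): (8,G1,1), (11,G2,2), (16,G1,3), (17,G1,4), (19,G1,5.5), (19,G3,5.5), (20,G3,7), (22,G3,8), (23,G1,9), (24,G2,10), (26,G3,11), (28,G2,12.5), (28,G3,12.5)
Step 2: Sum ranks within each group.
R_1 = 22.5 (n_1 = 5)
R_2 = 24.5 (n_2 = 3)
R_3 = 44 (n_3 = 5)
Step 3: H = 12/(N(N+1)) * sum(R_i^2/n_i) - 3(N+1)
     = 12/(13*14) * (22.5^2/5 + 24.5^2/3 + 44^2/5) - 3*14
     = 0.065934 * 688.533 - 42
     = 3.397802.
Step 4: Ties present; correction factor C = 1 - 12/(13^3 - 13) = 0.994505. Corrected H = 3.397802 / 0.994505 = 3.416575.
Step 5: Under H0, H ~ chi^2(2); p-value = 0.181176.
Step 6: alpha = 0.1. fail to reject H0.

H = 3.4166, df = 2, p = 0.181176, fail to reject H0.


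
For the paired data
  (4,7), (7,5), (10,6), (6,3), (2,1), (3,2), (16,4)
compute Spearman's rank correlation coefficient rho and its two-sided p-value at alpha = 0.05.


Step 1: Rank x and y separately (midranks; no ties here).
rank(x): 4->3, 7->5, 10->6, 6->4, 2->1, 3->2, 16->7
rank(y): 7->7, 5->5, 6->6, 3->3, 1->1, 2->2, 4->4
Step 2: d_i = R_x(i) - R_y(i); compute d_i^2.
  (3-7)^2=16, (5-5)^2=0, (6-6)^2=0, (4-3)^2=1, (1-1)^2=0, (2-2)^2=0, (7-4)^2=9
sum(d^2) = 26.
Step 3: rho = 1 - 6*26 / (7*(7^2 - 1)) = 1 - 156/336 = 0.535714.
Step 4: Under H0, t = rho * sqrt((n-2)/(1-rho^2)) = 1.4186 ~ t(5).
Step 5: Two-sided p-value from the t-distribution with 5 df = 0.215217.
Step 6: alpha = 0.05. fail to reject H0.

rho = 0.5357, p = 0.215217, fail to reject H0 at alpha = 0.05.


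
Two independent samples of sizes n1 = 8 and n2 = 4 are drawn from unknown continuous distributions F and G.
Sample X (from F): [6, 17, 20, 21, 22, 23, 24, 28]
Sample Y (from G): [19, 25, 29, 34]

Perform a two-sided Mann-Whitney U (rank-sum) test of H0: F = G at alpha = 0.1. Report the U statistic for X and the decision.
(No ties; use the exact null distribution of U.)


Step 1: Combine and sort all 12 observations; assign midranks.
sorted (value, group): (6,X), (17,X), (19,Y), (20,X), (21,X), (22,X), (23,X), (24,X), (25,Y), (28,X), (29,Y), (34,Y)
ranks: 6->1, 17->2, 19->3, 20->4, 21->5, 22->6, 23->7, 24->8, 25->9, 28->10, 29->11, 34->12
Step 2: Rank sum for X: R1 = 1 + 2 + 4 + 5 + 6 + 7 + 8 + 10 = 43.
Step 3: U_X = R1 - n1(n1+1)/2 = 43 - 8*9/2 = 43 - 36 = 7.
       U_Y = n1*n2 - U_X = 32 - 7 = 25.
Step 4: No ties, so the exact null distribution of U (based on enumerating the C(12,8) = 495 equally likely rank assignments) gives the two-sided p-value.
Step 5: p-value = 0.153535; compare to alpha = 0.1. fail to reject H0.

U_X = 7, p = 0.153535, fail to reject H0 at alpha = 0.1.


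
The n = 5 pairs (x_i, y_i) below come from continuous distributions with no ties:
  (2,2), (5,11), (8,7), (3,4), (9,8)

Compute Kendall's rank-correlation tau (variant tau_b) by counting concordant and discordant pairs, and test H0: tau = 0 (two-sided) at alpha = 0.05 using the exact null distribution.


Step 1: Enumerate the 10 unordered pairs (i,j) with i<j and classify each by sign(x_j-x_i) * sign(y_j-y_i).
  (1,2):dx=+3,dy=+9->C; (1,3):dx=+6,dy=+5->C; (1,4):dx=+1,dy=+2->C; (1,5):dx=+7,dy=+6->C
  (2,3):dx=+3,dy=-4->D; (2,4):dx=-2,dy=-7->C; (2,5):dx=+4,dy=-3->D; (3,4):dx=-5,dy=-3->C
  (3,5):dx=+1,dy=+1->C; (4,5):dx=+6,dy=+4->C
Step 2: C = 8, D = 2, total pairs = 10.
Step 3: tau = (C - D)/(n(n-1)/2) = (8 - 2)/10 = 0.600000.
Step 4: Exact two-sided p-value (enumerate n! = 120 permutations of y under H0): p = 0.233333.
Step 5: alpha = 0.05. fail to reject H0.

tau_b = 0.6000 (C=8, D=2), p = 0.233333, fail to reject H0.


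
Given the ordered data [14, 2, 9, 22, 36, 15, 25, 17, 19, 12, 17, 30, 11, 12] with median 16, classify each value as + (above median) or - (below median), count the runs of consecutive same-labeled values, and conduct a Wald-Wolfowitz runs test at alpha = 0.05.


Step 1: Compute median = 16; label A = above, B = below.
Labels in order: BBBAABAAABAABB  (n_A = 7, n_B = 7)
Step 2: Count runs R = 7.
Step 3: Under H0 (random ordering), E[R] = 2*n_A*n_B/(n_A+n_B) + 1 = 2*7*7/14 + 1 = 8.0000.
        Var[R] = 2*n_A*n_B*(2*n_A*n_B - n_A - n_B) / ((n_A+n_B)^2 * (n_A+n_B-1)) = 8232/2548 = 3.2308.
        SD[R] = 1.7974.
Step 4: Continuity-corrected z = (R + 0.5 - E[R]) / SD[R] = (7 + 0.5 - 8.0000) / 1.7974 = -0.2782.
Step 5: Two-sided p-value via normal approximation = 2*(1 - Phi(|z|)) = 0.780879.
Step 6: alpha = 0.05. fail to reject H0.

R = 7, z = -0.2782, p = 0.780879, fail to reject H0.


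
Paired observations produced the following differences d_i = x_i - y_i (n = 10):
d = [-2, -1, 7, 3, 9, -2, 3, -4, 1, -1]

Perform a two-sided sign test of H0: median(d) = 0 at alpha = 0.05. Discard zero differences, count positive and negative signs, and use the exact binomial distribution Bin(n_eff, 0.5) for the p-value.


Step 1: Discard zero differences. Original n = 10; n_eff = number of nonzero differences = 10.
Nonzero differences (with sign): -2, -1, +7, +3, +9, -2, +3, -4, +1, -1
Step 2: Count signs: positive = 5, negative = 5.
Step 3: Under H0: P(positive) = 0.5, so the number of positives S ~ Bin(10, 0.5).
Step 4: Two-sided exact p-value = sum of Bin(10,0.5) probabilities at or below the observed probability = 1.000000.
Step 5: alpha = 0.05. fail to reject H0.

n_eff = 10, pos = 5, neg = 5, p = 1.000000, fail to reject H0.


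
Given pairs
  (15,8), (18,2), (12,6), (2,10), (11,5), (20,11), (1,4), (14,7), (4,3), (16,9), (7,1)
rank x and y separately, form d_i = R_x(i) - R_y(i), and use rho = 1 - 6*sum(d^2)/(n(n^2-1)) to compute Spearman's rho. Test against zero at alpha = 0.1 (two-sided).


Step 1: Rank x and y separately (midranks; no ties here).
rank(x): 15->8, 18->10, 12->6, 2->2, 11->5, 20->11, 1->1, 14->7, 4->3, 16->9, 7->4
rank(y): 8->8, 2->2, 6->6, 10->10, 5->5, 11->11, 4->4, 7->7, 3->3, 9->9, 1->1
Step 2: d_i = R_x(i) - R_y(i); compute d_i^2.
  (8-8)^2=0, (10-2)^2=64, (6-6)^2=0, (2-10)^2=64, (5-5)^2=0, (11-11)^2=0, (1-4)^2=9, (7-7)^2=0, (3-3)^2=0, (9-9)^2=0, (4-1)^2=9
sum(d^2) = 146.
Step 3: rho = 1 - 6*146 / (11*(11^2 - 1)) = 1 - 876/1320 = 0.336364.
Step 4: Under H0, t = rho * sqrt((n-2)/(1-rho^2)) = 1.0715 ~ t(9).
Step 5: Two-sided p-value from the t-distribution with 9 df = 0.311824.
Step 6: alpha = 0.1. fail to reject H0.

rho = 0.3364, p = 0.311824, fail to reject H0 at alpha = 0.1.


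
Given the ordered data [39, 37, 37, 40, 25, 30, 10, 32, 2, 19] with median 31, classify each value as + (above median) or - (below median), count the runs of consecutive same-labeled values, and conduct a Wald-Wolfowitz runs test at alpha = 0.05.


Step 1: Compute median = 31; label A = above, B = below.
Labels in order: AAAABBBABB  (n_A = 5, n_B = 5)
Step 2: Count runs R = 4.
Step 3: Under H0 (random ordering), E[R] = 2*n_A*n_B/(n_A+n_B) + 1 = 2*5*5/10 + 1 = 6.0000.
        Var[R] = 2*n_A*n_B*(2*n_A*n_B - n_A - n_B) / ((n_A+n_B)^2 * (n_A+n_B-1)) = 2000/900 = 2.2222.
        SD[R] = 1.4907.
Step 4: Continuity-corrected z = (R + 0.5 - E[R]) / SD[R] = (4 + 0.5 - 6.0000) / 1.4907 = -1.0062.
Step 5: Two-sided p-value via normal approximation = 2*(1 - Phi(|z|)) = 0.314305.
Step 6: alpha = 0.05. fail to reject H0.

R = 4, z = -1.0062, p = 0.314305, fail to reject H0.


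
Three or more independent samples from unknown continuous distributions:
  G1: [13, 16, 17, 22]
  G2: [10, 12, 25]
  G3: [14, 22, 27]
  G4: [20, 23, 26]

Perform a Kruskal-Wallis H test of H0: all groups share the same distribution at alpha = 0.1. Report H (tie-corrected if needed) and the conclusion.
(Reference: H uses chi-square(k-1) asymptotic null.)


Step 1: Combine all N = 13 observations and assign midranks.
sorted (value, group, rank): (10,G2,1), (12,G2,2), (13,G1,3), (14,G3,4), (16,G1,5), (17,G1,6), (20,G4,7), (22,G1,8.5), (22,G3,8.5), (23,G4,10), (25,G2,11), (26,G4,12), (27,G3,13)
Step 2: Sum ranks within each group.
R_1 = 22.5 (n_1 = 4)
R_2 = 14 (n_2 = 3)
R_3 = 25.5 (n_3 = 3)
R_4 = 29 (n_4 = 3)
Step 3: H = 12/(N(N+1)) * sum(R_i^2/n_i) - 3(N+1)
     = 12/(13*14) * (22.5^2/4 + 14^2/3 + 25.5^2/3 + 29^2/3) - 3*14
     = 0.065934 * 688.979 - 42
     = 3.427198.
Step 4: Ties present; correction factor C = 1 - 6/(13^3 - 13) = 0.997253. Corrected H = 3.427198 / 0.997253 = 3.436639.
Step 5: Under H0, H ~ chi^2(3); p-value = 0.329073.
Step 6: alpha = 0.1. fail to reject H0.

H = 3.4366, df = 3, p = 0.329073, fail to reject H0.


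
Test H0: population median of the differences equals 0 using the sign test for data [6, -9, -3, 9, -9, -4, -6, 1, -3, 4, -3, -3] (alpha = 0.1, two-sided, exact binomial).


Step 1: Discard zero differences. Original n = 12; n_eff = number of nonzero differences = 12.
Nonzero differences (with sign): +6, -9, -3, +9, -9, -4, -6, +1, -3, +4, -3, -3
Step 2: Count signs: positive = 4, negative = 8.
Step 3: Under H0: P(positive) = 0.5, so the number of positives S ~ Bin(12, 0.5).
Step 4: Two-sided exact p-value = sum of Bin(12,0.5) probabilities at or below the observed probability = 0.387695.
Step 5: alpha = 0.1. fail to reject H0.

n_eff = 12, pos = 4, neg = 8, p = 0.387695, fail to reject H0.


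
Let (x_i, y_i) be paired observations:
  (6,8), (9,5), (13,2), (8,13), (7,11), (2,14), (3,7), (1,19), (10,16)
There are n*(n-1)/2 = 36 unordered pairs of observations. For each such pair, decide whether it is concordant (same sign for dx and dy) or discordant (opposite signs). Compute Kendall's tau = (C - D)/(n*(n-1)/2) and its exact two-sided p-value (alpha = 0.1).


Step 1: Enumerate the 36 unordered pairs (i,j) with i<j and classify each by sign(x_j-x_i) * sign(y_j-y_i).
  (1,2):dx=+3,dy=-3->D; (1,3):dx=+7,dy=-6->D; (1,4):dx=+2,dy=+5->C; (1,5):dx=+1,dy=+3->C
  (1,6):dx=-4,dy=+6->D; (1,7):dx=-3,dy=-1->C; (1,8):dx=-5,dy=+11->D; (1,9):dx=+4,dy=+8->C
  (2,3):dx=+4,dy=-3->D; (2,4):dx=-1,dy=+8->D; (2,5):dx=-2,dy=+6->D; (2,6):dx=-7,dy=+9->D
  (2,7):dx=-6,dy=+2->D; (2,8):dx=-8,dy=+14->D; (2,9):dx=+1,dy=+11->C; (3,4):dx=-5,dy=+11->D
  (3,5):dx=-6,dy=+9->D; (3,6):dx=-11,dy=+12->D; (3,7):dx=-10,dy=+5->D; (3,8):dx=-12,dy=+17->D
  (3,9):dx=-3,dy=+14->D; (4,5):dx=-1,dy=-2->C; (4,6):dx=-6,dy=+1->D; (4,7):dx=-5,dy=-6->C
  (4,8):dx=-7,dy=+6->D; (4,9):dx=+2,dy=+3->C; (5,6):dx=-5,dy=+3->D; (5,7):dx=-4,dy=-4->C
  (5,8):dx=-6,dy=+8->D; (5,9):dx=+3,dy=+5->C; (6,7):dx=+1,dy=-7->D; (6,8):dx=-1,dy=+5->D
  (6,9):dx=+8,dy=+2->C; (7,8):dx=-2,dy=+12->D; (7,9):dx=+7,dy=+9->C; (8,9):dx=+9,dy=-3->D
Step 2: C = 12, D = 24, total pairs = 36.
Step 3: tau = (C - D)/(n(n-1)/2) = (12 - 24)/36 = -0.333333.
Step 4: Exact two-sided p-value (enumerate n! = 362880 permutations of y under H0): p = 0.259518.
Step 5: alpha = 0.1. fail to reject H0.

tau_b = -0.3333 (C=12, D=24), p = 0.259518, fail to reject H0.
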